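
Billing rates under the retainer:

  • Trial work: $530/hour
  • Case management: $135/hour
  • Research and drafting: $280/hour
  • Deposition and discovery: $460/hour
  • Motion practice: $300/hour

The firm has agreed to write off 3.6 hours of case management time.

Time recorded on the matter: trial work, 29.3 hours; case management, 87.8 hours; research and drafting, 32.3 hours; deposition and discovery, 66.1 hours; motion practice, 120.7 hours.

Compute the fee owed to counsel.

Trial work: 29.3 × $530 = $15,529.00
Case management: 87.8 × $135 = $11,853.00
Research and drafting: 32.3 × $280 = $9,044.00
Deposition and discovery: 66.1 × $460 = $30,406.00
Motion practice: 120.7 × $300 = $36,210.00
Subtotal: $103,042.00
Write-off: 3.6 × $135 = $486.00
Total: $103,042.00 − $486.00 = $102,556.00

$102,556.00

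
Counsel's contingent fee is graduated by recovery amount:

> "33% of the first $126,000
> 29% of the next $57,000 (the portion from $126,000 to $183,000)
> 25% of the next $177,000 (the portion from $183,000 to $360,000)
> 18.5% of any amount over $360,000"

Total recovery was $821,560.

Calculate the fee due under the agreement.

$187,748.60

First $126,000 at 33% = $41,580.00
Next $57,000 at 29% = $16,530.00
Next $177,000 at 25% = $44,250.00
Remaining $461,560 at 18.5% = $85,388.60
Fee: $41,580.00 + $16,530.00 + $44,250.00 + $85,388.60 = $187,748.60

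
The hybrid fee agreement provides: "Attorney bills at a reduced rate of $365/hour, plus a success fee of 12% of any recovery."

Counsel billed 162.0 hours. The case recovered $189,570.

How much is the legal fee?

$81,878.40

Hourly: 162.0 × $365 = $59,130.00
Success fee: 12% of $189,570 = $22,748.40
Total: $59,130.00 + $22,748.40 = $81,878.40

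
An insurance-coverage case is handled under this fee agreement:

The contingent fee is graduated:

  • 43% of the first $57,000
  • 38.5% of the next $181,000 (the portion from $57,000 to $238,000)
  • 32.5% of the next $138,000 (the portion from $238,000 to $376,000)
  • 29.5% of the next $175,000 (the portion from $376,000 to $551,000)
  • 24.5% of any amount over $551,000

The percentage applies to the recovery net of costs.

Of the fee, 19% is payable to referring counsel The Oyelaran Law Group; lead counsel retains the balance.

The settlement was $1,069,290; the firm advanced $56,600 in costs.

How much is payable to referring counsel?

Fee base (net of costs): $1,069,290 − $56,600 = $1,012,690
First $57,000 at 43% = $24,510.00
Next $181,000 at 38.5% = $69,685.00
Next $138,000 at 32.5% = $44,850.00
Next $175,000 at 29.5% = $51,625.00
Remaining $461,690 at 24.5% = $113,114.05
Fee: $24,510.00 + $69,685.00 + $44,850.00 + $51,625.00 + $113,114.05 = $303,784.05
Referral share: 19% of $303,784.05 = $57,718.97; lead counsel retains $303,784.05 − $57,718.97 = $246,065.08.

$57,718.97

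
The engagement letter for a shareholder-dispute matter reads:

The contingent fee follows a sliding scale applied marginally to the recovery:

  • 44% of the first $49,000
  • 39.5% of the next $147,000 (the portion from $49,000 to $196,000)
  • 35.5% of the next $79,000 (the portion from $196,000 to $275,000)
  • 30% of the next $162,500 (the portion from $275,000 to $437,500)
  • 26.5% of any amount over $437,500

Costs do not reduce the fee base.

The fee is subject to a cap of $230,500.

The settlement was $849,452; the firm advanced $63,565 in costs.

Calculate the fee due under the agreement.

Fee base is the gross recovery, $849,452; costs are reimbursed separately.
First $49,000 at 44% = $21,560.00
Next $147,000 at 39.5% = $58,065.00
Next $79,000 at 35.5% = $28,045.00
Next $162,500 at 30% = $48,750.00
Remaining $411,952 at 26.5% = $109,167.28
Fee: $21,560.00 + $58,065.00 + $28,045.00 + $48,750.00 + $109,167.28 = $265,587.28
$265,587.28 exceeds the $230,500 cap, so the fee is capped at $230,500.00.

$230,500.00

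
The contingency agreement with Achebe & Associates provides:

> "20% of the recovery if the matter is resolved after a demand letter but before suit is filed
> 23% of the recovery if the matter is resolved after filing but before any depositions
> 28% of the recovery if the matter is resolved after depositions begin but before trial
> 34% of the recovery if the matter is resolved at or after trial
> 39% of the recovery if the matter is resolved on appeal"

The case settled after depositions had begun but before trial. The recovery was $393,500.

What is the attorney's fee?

The matter settled after depositions had begun but before trial, so the 28% rate applies.
$393,500 × 28% = $110,180.00

$110,180.00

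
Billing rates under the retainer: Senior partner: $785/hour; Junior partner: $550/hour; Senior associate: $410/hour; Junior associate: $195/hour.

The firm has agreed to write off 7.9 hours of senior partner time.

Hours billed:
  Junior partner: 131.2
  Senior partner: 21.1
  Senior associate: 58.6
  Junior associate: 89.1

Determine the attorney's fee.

Senior partner: 21.1 × $785 = $16,563.50
Junior partner: 131.2 × $550 = $72,160.00
Senior associate: 58.6 × $410 = $24,026.00
Junior associate: 89.1 × $195 = $17,374.50
Subtotal: $130,124.00
Write-off: 7.9 × $785 = $6,201.50
Total: $130,124.00 − $6,201.50 = $123,922.50

$123,922.50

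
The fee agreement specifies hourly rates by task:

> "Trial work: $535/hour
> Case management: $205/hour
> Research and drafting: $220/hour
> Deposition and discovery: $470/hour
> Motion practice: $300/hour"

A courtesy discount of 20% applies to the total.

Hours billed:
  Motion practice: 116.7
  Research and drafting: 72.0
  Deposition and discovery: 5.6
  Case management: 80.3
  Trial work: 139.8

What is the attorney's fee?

$115,789.20

Trial work: 139.8 × $535 = $74,793.00
Case management: 80.3 × $205 = $16,461.50
Research and drafting: 72.0 × $220 = $15,840.00
Deposition and discovery: 5.6 × $470 = $2,632.00
Motion practice: 116.7 × $300 = $35,010.00
Subtotal: $144,736.50
Less 20% discount: −$28,947.30
Total: $144,736.50 − $28,947.30 = $115,789.20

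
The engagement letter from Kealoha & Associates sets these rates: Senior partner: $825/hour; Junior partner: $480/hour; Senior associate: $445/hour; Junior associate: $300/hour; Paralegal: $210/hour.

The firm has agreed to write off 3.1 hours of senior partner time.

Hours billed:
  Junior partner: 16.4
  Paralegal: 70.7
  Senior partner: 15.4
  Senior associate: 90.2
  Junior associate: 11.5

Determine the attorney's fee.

Senior partner: 15.4 × $825 = $12,705.00
Junior partner: 16.4 × $480 = $7,872.00
Senior associate: 90.2 × $445 = $40,139.00
Junior associate: 11.5 × $300 = $3,450.00
Paralegal: 70.7 × $210 = $14,847.00
Subtotal: $79,013.00
Write-off: 3.1 × $825 = $2,557.50
Total: $79,013.00 − $2,557.50 = $76,455.50

$76,455.50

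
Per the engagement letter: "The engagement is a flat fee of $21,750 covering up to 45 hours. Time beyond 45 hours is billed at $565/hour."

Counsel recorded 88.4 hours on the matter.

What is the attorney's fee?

$46,271.00

Flat fee: $21,750.00
Excess hours: 88.4 − 45 = 43.4
Overrun: 43.4 × $565 = $24,521.00
Total: $21,750.00 + $24,521.00 = $46,271.00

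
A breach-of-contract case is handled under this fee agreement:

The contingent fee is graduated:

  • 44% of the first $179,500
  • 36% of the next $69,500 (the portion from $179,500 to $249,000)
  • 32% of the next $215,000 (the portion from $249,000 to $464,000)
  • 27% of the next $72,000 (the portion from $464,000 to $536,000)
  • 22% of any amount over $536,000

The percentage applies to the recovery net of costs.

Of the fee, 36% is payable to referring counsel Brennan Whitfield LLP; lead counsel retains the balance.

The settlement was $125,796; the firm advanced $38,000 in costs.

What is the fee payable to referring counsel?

$13,906.89

Fee base (net of costs): $125,796 − $38,000 = $87,796
First $87,796 at 44% = $38,630.24
Referral share: 36% of $38,630.24 = $13,906.89; lead counsel retains $38,630.24 − $13,906.89 = $24,723.35.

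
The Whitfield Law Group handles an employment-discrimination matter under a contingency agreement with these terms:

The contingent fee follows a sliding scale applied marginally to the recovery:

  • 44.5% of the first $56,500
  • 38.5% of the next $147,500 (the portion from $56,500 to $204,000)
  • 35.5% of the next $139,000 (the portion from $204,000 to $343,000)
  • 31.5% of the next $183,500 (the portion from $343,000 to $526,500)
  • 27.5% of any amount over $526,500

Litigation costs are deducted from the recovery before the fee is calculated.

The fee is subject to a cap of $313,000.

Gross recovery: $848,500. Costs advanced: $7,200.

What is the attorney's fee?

$275,647.50

Fee base (net of costs): $848,500 − $7,200 = $841,300
First $56,500 at 44.5% = $25,142.50
Next $147,500 at 38.5% = $56,787.50
Next $139,000 at 35.5% = $49,345.00
Next $183,500 at 31.5% = $57,802.50
Remaining $314,800 at 27.5% = $86,570.00
Fee: $25,142.50 + $56,787.50 + $49,345.00 + $57,802.50 + $86,570.00 = $275,647.50
$275,647.50 is under the $313,000 cap.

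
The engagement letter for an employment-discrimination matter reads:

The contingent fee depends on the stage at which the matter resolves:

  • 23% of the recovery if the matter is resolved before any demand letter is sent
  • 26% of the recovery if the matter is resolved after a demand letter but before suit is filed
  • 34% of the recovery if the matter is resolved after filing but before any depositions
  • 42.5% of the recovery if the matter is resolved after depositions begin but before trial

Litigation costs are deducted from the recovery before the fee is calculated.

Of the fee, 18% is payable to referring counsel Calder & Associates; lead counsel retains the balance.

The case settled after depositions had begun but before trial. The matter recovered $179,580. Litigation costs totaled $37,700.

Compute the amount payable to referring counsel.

Fee base (net of costs): $179,580 − $37,700 = $141,880
The matter settled after depositions had begun but before trial, so the 42.5% rate applies.
$141,880 × 42.5% = $60,299.00
Referral share: 18% of $60,299.00 = $10,853.82; lead counsel retains $60,299.00 − $10,853.82 = $49,445.18.

$10,853.82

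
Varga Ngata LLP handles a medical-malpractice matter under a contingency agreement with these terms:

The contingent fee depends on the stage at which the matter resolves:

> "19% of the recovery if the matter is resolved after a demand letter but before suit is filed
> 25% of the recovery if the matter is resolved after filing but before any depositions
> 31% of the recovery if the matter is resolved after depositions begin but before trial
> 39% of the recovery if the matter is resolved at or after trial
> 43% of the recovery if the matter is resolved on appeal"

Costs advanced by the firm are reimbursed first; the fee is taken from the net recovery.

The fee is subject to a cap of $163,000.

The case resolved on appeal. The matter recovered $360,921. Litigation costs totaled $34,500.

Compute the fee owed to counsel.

Fee base (net of costs): $360,921 − $34,500 = $326,421
The matter resolved on appeal, so the 43% rate applies.
$326,421 × 43% = $140,361.03
$140,361.03 is under the $163,000 cap.

$140,361.03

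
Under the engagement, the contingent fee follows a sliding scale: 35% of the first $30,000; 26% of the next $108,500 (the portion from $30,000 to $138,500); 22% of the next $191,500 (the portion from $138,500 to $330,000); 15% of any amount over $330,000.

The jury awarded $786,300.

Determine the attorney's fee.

First $30,000 at 35% = $10,500.00
Next $108,500 at 26% = $28,210.00
Next $191,500 at 22% = $42,130.00
Remaining $456,300 at 15% = $68,445.00
Fee: $10,500.00 + $28,210.00 + $42,130.00 + $68,445.00 = $149,285.00

$149,285.00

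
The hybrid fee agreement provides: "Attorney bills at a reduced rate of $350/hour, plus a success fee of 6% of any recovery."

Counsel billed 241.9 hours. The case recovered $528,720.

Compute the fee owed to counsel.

$116,388.20

Hourly: 241.9 × $350 = $84,665.00
Success fee: 6% of $528,720 = $31,723.20
Total: $84,665.00 + $31,723.20 = $116,388.20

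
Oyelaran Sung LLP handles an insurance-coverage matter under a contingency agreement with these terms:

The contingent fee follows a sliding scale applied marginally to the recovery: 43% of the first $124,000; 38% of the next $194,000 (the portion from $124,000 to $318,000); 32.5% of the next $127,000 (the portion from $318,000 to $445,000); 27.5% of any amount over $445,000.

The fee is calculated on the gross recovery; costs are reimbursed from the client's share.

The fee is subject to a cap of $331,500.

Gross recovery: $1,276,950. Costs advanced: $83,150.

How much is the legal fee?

Fee base is the gross recovery, $1,276,950; costs are reimbursed separately.
First $124,000 at 43% = $53,320.00
Next $194,000 at 38% = $73,720.00
Next $127,000 at 32.5% = $41,275.00
Remaining $831,950 at 27.5% = $228,786.25
Fee: $53,320.00 + $73,720.00 + $41,275.00 + $228,786.25 = $397,101.25
$397,101.25 exceeds the $331,500 cap, so the fee is capped at $331,500.00.

$331,500.00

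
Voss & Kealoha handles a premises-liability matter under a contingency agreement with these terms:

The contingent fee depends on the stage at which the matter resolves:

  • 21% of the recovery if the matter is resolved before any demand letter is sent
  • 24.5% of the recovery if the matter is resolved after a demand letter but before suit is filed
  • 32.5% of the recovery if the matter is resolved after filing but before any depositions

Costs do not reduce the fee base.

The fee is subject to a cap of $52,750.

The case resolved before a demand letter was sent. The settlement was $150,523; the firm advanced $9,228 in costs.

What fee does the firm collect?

$31,609.83

Fee base is the gross recovery, $150,523; costs are reimbursed separately.
The matter resolved before a demand letter was sent, so the 21% rate applies.
$150,523 × 21% = $31,609.83
$31,609.83 is under the $52,750 cap.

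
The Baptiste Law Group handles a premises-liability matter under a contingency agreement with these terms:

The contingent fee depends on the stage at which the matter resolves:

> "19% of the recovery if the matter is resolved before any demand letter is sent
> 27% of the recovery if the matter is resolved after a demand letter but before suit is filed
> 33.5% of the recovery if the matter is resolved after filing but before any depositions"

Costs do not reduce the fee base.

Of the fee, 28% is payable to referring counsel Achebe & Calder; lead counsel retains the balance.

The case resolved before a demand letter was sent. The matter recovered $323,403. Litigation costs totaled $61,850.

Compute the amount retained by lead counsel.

$44,241.53

Fee base is the gross recovery, $323,403; costs are reimbursed separately.
The matter resolved before a demand letter was sent, so the 19% rate applies.
$323,403 × 19% = $61,446.57
Referral share: 28% of $61,446.57 = $17,205.04; lead counsel retains $61,446.57 − $17,205.04 = $44,241.53.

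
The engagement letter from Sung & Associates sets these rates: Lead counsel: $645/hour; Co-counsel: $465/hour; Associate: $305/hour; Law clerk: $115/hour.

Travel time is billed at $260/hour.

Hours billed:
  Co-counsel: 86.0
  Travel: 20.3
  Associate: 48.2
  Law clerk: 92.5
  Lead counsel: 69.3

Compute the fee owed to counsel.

Lead counsel: 69.3 × $645 = $44,698.50
Co-counsel: 86.0 × $465 = $39,990.00
Associate: 48.2 × $305 = $14,701.00
Law clerk: 92.5 × $115 = $10,637.50
Subtotal: $44,698.50 + $39,990.00 + $14,701.00 + $10,637.50 = $110,027.00
Travel: 20.3 × $260 = $5,278.00
Total: $110,027.00 + $5,278.00 = $115,305.00

$115,305.00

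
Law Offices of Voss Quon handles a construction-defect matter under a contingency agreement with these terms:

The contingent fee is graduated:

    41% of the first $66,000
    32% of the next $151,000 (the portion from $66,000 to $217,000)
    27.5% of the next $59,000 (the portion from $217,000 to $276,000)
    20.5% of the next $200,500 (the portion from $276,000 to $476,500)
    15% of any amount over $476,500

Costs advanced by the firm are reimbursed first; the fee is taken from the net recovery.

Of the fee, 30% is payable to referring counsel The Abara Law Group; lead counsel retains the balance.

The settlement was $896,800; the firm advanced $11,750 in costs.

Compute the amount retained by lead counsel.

Fee base (net of costs): $896,800 − $11,750 = $885,050
First $66,000 at 41% = $27,060.00
Next $151,000 at 32% = $48,320.00
Next $59,000 at 27.5% = $16,225.00
Next $200,500 at 20.5% = $41,102.50
Remaining $408,550 at 15% = $61,282.50
Fee: $27,060.00 + $48,320.00 + $16,225.00 + $41,102.50 + $61,282.50 = $193,990.00
Referral share: 30% of $193,990.00 = $58,197.00; lead counsel retains $193,990.00 − $58,197.00 = $135,793.00.

$135,793.00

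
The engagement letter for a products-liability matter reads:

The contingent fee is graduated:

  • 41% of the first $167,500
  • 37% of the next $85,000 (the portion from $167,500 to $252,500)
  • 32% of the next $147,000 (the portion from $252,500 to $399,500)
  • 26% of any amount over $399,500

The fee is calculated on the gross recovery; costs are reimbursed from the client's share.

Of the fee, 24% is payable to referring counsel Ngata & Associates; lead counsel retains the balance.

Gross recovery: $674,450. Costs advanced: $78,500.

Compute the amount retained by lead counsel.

Fee base is the gross recovery, $674,450; costs are reimbursed separately.
First $167,500 at 41% = $68,675.00
Next $85,000 at 37% = $31,450.00
Next $147,000 at 32% = $47,040.00
Remaining $274,950 at 26% = $71,487.00
Fee: $68,675.00 + $31,450.00 + $47,040.00 + $71,487.00 = $218,652.00
Referral share: 24% of $218,652.00 = $52,476.48; lead counsel retains $218,652.00 − $52,476.48 = $166,175.52.

$166,175.52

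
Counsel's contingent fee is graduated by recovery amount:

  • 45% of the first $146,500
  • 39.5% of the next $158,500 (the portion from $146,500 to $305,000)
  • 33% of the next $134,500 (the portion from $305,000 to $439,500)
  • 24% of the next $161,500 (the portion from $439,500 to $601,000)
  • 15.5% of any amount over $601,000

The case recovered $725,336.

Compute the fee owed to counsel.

First $146,500 at 45% = $65,925.00
Next $158,500 at 39.5% = $62,607.50
Next $134,500 at 33% = $44,385.00
Next $161,500 at 24% = $38,760.00
Remaining $124,336 at 15.5% = $19,272.08
Fee: $65,925.00 + $62,607.50 + $44,385.00 + $38,760.00 + $19,272.08 = $230,949.58

$230,949.58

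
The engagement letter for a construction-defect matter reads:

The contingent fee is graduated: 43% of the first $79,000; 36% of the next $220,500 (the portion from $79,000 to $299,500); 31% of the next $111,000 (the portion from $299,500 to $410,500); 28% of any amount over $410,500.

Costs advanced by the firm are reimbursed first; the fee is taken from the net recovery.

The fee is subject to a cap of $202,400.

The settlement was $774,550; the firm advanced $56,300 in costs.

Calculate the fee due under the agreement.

$202,400.00

Fee base (net of costs): $774,550 − $56,300 = $718,250
First $79,000 at 43% = $33,970.00
Next $220,500 at 36% = $79,380.00
Next $111,000 at 31% = $34,410.00
Remaining $307,750 at 28% = $86,170.00
Fee: $33,970.00 + $79,380.00 + $34,410.00 + $86,170.00 = $233,930.00
$233,930.00 exceeds the $202,400 cap, so the fee is capped at $202,400.00.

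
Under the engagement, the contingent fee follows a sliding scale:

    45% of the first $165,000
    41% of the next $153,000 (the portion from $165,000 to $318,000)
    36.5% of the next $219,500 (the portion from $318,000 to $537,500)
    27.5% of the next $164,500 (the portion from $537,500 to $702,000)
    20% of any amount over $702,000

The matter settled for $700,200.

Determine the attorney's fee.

$261,840.00

First $165,000 at 45% = $74,250.00
Next $153,000 at 41% = $62,730.00
Next $219,500 at 36.5% = $80,117.50
Remaining $162,700 at 27.5% = $44,742.50
Fee: $74,250.00 + $62,730.00 + $80,117.50 + $44,742.50 = $261,840.00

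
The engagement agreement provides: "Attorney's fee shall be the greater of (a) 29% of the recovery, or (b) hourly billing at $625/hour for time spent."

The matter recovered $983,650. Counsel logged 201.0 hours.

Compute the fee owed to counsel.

$285,258.50

(a) 29% of $983,650 = $285,258.50
(b) 201.0 × $625 = $125,625.00
The greater is (a): $285,258.50.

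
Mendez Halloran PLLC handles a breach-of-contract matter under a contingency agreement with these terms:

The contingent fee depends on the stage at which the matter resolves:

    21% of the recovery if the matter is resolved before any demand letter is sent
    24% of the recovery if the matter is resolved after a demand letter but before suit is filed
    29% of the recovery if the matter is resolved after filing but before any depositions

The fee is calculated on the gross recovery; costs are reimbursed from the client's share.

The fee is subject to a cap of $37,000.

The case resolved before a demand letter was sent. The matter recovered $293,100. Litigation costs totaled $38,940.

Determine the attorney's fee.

Fee base is the gross recovery, $293,100; costs are reimbursed separately.
The matter resolved before a demand letter was sent, so the 21% rate applies.
$293,100 × 21% = $61,551.00
$61,551.00 exceeds the $37,000 cap, so the fee is capped at $37,000.00.

$37,000.00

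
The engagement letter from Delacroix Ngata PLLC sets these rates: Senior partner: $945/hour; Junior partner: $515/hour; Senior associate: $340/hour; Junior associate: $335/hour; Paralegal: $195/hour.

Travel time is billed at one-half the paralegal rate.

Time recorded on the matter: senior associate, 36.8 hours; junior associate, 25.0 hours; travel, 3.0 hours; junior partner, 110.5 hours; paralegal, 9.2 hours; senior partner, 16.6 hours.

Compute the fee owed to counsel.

$95,568.00

Senior partner: 16.6 × $945 = $15,687.00
Junior partner: 110.5 × $515 = $56,907.50
Senior associate: 36.8 × $340 = $12,512.00
Junior associate: 25.0 × $335 = $8,375.00
Paralegal: 9.2 × $195 = $1,794.00
Subtotal: $15,687.00 + $56,907.50 + $12,512.00 + $8,375.00 + $1,794.00 = $95,275.50
Travel: 3.0 × ($195 ÷ 2) = 3.0 × $97.50 = $292.50
Total: $95,275.50 + $292.50 = $95,568.00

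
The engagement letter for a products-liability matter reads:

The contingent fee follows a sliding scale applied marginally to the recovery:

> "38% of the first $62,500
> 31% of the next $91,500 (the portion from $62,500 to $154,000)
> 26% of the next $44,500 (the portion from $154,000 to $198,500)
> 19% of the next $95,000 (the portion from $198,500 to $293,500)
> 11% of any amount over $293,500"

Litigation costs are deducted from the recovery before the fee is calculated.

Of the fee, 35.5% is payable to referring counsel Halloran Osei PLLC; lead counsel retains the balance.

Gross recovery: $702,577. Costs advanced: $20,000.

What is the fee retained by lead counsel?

Fee base (net of costs): $702,577 − $20,000 = $682,577
First $62,500 at 38% = $23,750.00
Next $91,500 at 31% = $28,365.00
Next $44,500 at 26% = $11,570.00
Next $95,000 at 19% = $18,050.00
Remaining $389,077 at 11% = $42,798.47
Fee: $23,750.00 + $28,365.00 + $11,570.00 + $18,050.00 + $42,798.47 = $124,533.47
Referral share: 35.5% of $124,533.47 = $44,209.38; lead counsel retains $124,533.47 − $44,209.38 = $80,324.09.

$80,324.09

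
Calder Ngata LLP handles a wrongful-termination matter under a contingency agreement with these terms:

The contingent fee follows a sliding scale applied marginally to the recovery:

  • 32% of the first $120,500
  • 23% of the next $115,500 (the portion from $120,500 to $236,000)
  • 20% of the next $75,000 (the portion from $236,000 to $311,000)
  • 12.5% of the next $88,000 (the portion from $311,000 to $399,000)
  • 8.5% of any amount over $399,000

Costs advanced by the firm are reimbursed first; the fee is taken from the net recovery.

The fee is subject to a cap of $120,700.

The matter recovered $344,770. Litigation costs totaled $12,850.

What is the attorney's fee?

$82,740.00

Fee base (net of costs): $344,770 − $12,850 = $331,920
First $120,500 at 32% = $38,560.00
Next $115,500 at 23% = $26,565.00
Next $75,000 at 20% = $15,000.00
Remaining $20,920 at 12.5% = $2,615.00
Fee: $38,560.00 + $26,565.00 + $15,000.00 + $2,615.00 = $82,740.00
$82,740.00 is under the $120,700 cap.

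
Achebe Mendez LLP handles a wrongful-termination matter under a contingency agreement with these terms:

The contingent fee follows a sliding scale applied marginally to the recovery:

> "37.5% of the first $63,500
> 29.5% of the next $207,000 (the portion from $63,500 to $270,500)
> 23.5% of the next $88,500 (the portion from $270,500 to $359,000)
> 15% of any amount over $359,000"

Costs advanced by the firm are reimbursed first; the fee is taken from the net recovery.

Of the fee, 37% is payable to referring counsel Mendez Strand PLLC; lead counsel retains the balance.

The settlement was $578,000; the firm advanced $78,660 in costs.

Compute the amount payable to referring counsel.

$46,888.62

Fee base (net of costs): $578,000 − $78,660 = $499,340
First $63,500 at 37.5% = $23,812.50
Next $207,000 at 29.5% = $61,065.00
Next $88,500 at 23.5% = $20,797.50
Remaining $140,340 at 15% = $21,051.00
Fee: $23,812.50 + $61,065.00 + $20,797.50 + $21,051.00 = $126,726.00
Referral share: 37% of $126,726.00 = $46,888.62; lead counsel retains $126,726.00 − $46,888.62 = $79,837.38.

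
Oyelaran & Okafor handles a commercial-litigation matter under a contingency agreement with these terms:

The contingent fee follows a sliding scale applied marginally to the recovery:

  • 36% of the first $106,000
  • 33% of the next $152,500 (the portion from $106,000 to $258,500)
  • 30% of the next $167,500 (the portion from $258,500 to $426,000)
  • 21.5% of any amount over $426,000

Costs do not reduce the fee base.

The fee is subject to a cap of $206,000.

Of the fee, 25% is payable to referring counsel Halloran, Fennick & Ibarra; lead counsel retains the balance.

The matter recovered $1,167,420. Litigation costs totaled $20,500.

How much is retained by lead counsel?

$154,500.00

Fee base is the gross recovery, $1,167,420; costs are reimbursed separately.
First $106,000 at 36% = $38,160.00
Next $152,500 at 33% = $50,325.00
Next $167,500 at 30% = $50,250.00
Remaining $741,420 at 21.5% = $159,405.30
Fee: $38,160.00 + $50,325.00 + $50,250.00 + $159,405.30 = $298,140.30
$298,140.30 exceeds the $206,000 cap, so the fee is capped at $206,000.00.
Referral share: 25% of $206,000.00 = $51,500.00; lead counsel retains $206,000.00 − $51,500.00 = $154,500.00.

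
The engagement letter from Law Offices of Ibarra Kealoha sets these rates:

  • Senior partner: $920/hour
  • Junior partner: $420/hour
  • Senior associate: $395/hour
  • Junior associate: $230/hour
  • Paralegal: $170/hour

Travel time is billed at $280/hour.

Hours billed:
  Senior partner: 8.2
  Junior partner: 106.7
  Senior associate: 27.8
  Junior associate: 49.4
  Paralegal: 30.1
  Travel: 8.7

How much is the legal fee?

$82,254.00

Senior partner: 8.2 × $920 = $7,544.00
Junior partner: 106.7 × $420 = $44,814.00
Senior associate: 27.8 × $395 = $10,981.00
Junior associate: 49.4 × $230 = $11,362.00
Paralegal: 30.1 × $170 = $5,117.00
Subtotal: $7,544.00 + $44,814.00 + $10,981.00 + $11,362.00 + $5,117.00 = $79,818.00
Travel: 8.7 × $280 = $2,436.00
Total: $79,818.00 + $2,436.00 = $82,254.00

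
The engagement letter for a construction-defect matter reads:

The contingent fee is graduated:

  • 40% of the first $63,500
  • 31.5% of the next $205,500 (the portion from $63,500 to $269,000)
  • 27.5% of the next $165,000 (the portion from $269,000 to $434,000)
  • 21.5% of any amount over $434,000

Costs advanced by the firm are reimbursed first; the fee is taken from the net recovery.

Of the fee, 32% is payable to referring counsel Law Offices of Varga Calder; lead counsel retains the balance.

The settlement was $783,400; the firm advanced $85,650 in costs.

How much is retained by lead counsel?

Fee base (net of costs): $783,400 − $85,650 = $697,750
First $63,500 at 40% = $25,400.00
Next $205,500 at 31.5% = $64,732.50
Next $165,000 at 27.5% = $45,375.00
Remaining $263,750 at 21.5% = $56,706.25
Fee: $25,400.00 + $64,732.50 + $45,375.00 + $56,706.25 = $192,213.75
Referral share: 32% of $192,213.75 = $61,508.40; lead counsel retains $192,213.75 − $61,508.40 = $130,705.35.

$130,705.35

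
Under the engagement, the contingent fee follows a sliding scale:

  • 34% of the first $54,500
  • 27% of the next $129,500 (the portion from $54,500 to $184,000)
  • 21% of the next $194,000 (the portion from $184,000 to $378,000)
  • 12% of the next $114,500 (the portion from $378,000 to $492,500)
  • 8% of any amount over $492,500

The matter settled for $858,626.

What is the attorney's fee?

First $54,500 at 34% = $18,530.00
Next $129,500 at 27% = $34,965.00
Next $194,000 at 21% = $40,740.00
Next $114,500 at 12% = $13,740.00
Remaining $366,126 at 8% = $29,290.08
Fee: $18,530.00 + $34,965.00 + $40,740.00 + $13,740.00 + $29,290.08 = $137,265.08

$137,265.08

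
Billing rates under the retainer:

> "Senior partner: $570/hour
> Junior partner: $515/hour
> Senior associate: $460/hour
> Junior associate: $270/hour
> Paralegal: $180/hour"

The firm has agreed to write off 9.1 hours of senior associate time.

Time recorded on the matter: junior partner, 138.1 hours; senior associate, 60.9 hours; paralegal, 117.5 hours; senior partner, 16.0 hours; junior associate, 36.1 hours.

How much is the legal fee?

$134,966.50

Senior partner: 16.0 × $570 = $9,120.00
Junior partner: 138.1 × $515 = $71,121.50
Senior associate: 60.9 × $460 = $28,014.00
Junior associate: 36.1 × $270 = $9,747.00
Paralegal: 117.5 × $180 = $21,150.00
Subtotal: $139,152.50
Write-off: 9.1 × $460 = $4,186.00
Total: $139,152.50 − $4,186.00 = $134,966.50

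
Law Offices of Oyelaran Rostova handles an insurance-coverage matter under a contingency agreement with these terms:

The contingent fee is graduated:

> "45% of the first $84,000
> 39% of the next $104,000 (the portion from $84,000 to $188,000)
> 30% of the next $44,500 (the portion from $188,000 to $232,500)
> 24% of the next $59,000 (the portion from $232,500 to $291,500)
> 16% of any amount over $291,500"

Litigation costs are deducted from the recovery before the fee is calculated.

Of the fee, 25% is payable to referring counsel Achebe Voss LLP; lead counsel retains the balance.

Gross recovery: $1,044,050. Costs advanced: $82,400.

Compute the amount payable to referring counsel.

$53,273.50

Fee base (net of costs): $1,044,050 − $82,400 = $961,650
First $84,000 at 45% = $37,800.00
Next $104,000 at 39% = $40,560.00
Next $44,500 at 30% = $13,350.00
Next $59,000 at 24% = $14,160.00
Remaining $670,150 at 16% = $107,224.00
Fee: $37,800.00 + $40,560.00 + $13,350.00 + $14,160.00 + $107,224.00 = $213,094.00
Referral share: 25% of $213,094.00 = $53,273.50; lead counsel retains $213,094.00 − $53,273.50 = $159,820.50.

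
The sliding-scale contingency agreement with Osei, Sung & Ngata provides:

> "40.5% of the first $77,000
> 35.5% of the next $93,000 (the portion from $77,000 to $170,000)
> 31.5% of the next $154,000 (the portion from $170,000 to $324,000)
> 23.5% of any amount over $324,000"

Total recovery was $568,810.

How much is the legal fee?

$170,240.35

First $77,000 at 40.5% = $31,185.00
Next $93,000 at 35.5% = $33,015.00
Next $154,000 at 31.5% = $48,510.00
Remaining $244,810 at 23.5% = $57,530.35
Fee: $31,185.00 + $33,015.00 + $48,510.00 + $57,530.35 = $170,240.35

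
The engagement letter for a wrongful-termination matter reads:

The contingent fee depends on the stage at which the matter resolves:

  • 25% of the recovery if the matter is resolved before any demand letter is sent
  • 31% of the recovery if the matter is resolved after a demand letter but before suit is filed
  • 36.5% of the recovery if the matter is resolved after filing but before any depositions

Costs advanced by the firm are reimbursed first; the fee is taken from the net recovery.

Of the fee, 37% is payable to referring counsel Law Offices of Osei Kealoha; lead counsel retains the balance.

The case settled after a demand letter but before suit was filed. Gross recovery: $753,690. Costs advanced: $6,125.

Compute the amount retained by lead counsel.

Fee base (net of costs): $753,690 − $6,125 = $747,565
The matter settled after a demand letter but before suit was filed, so the 31% rate applies.
$747,565 × 31% = $231,745.15
Referral share: 37% of $231,745.15 = $85,745.71; lead counsel retains $231,745.15 − $85,745.71 = $145,999.44.

$145,999.44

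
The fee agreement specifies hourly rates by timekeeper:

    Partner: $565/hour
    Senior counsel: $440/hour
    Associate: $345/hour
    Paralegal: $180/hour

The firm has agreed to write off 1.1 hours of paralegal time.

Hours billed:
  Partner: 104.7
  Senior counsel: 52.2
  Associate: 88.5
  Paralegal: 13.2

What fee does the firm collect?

$114,834.00

Partner: 104.7 × $565 = $59,155.50
Senior counsel: 52.2 × $440 = $22,968.00
Associate: 88.5 × $345 = $30,532.50
Paralegal: 13.2 × $180 = $2,376.00
Subtotal: $115,032.00
Write-off: 1.1 × $180 = $198.00
Total: $115,032.00 − $198.00 = $114,834.00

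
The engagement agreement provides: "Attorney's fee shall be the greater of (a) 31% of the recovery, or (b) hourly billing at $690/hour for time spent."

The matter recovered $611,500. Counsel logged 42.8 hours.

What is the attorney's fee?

(a) 31% of $611,500 = $189,565.00
(b) 42.8 × $690 = $29,532.00
The greater is (a): $189,565.00.

$189,565.00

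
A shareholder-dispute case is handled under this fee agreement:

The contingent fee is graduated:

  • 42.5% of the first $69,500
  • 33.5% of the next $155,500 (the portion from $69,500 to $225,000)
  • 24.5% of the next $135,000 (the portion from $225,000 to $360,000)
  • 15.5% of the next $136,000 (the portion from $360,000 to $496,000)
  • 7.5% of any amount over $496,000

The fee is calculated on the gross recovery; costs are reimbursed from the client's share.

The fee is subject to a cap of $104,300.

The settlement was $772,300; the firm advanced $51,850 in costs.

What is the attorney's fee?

Fee base is the gross recovery, $772,300; costs are reimbursed separately.
First $69,500 at 42.5% = $29,537.50
Next $155,500 at 33.5% = $52,092.50
Next $135,000 at 24.5% = $33,075.00
Next $136,000 at 15.5% = $21,080.00
Remaining $276,300 at 7.5% = $20,722.50
Fee: $29,537.50 + $52,092.50 + $33,075.00 + $21,080.00 + $20,722.50 = $156,507.50
$156,507.50 exceeds the $104,300 cap, so the fee is capped at $104,300.00.

$104,300.00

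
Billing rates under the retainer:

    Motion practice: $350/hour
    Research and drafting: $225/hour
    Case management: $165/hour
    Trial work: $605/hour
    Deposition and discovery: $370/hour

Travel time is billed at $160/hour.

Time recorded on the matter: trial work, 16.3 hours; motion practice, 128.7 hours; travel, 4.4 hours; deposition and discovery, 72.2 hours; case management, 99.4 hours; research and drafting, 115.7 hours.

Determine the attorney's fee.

$124,758.00

Motion practice: 128.7 × $350 = $45,045.00
Research and drafting: 115.7 × $225 = $26,032.50
Case management: 99.4 × $165 = $16,401.00
Trial work: 16.3 × $605 = $9,861.50
Deposition and discovery: 72.2 × $370 = $26,714.00
Subtotal: $45,045.00 + $26,032.50 + $16,401.00 + $9,861.50 + $26,714.00 = $124,054.00
Travel: 4.4 × $160 = $704.00
Total: $124,054.00 + $704.00 = $124,758.00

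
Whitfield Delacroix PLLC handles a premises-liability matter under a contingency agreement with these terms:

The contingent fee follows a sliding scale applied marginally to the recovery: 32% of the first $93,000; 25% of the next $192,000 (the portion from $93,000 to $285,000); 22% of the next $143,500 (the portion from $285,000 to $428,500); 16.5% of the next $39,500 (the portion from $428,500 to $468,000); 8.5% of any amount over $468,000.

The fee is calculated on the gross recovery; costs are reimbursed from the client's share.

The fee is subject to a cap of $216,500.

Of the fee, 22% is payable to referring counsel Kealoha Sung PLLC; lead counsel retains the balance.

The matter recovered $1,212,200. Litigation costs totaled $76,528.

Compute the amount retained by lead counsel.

Fee base is the gross recovery, $1,212,200; costs are reimbursed separately.
First $93,000 at 32% = $29,760.00
Next $192,000 at 25% = $48,000.00
Next $143,500 at 22% = $31,570.00
Next $39,500 at 16.5% = $6,517.50
Remaining $744,200 at 8.5% = $63,257.00
Fee: $29,760.00 + $48,000.00 + $31,570.00 + $6,517.50 + $63,257.00 = $179,104.50
$179,104.50 is under the $216,500 cap.
Referral share: 22% of $179,104.50 = $39,402.99; lead counsel retains $179,104.50 − $39,402.99 = $139,701.51.

$139,701.51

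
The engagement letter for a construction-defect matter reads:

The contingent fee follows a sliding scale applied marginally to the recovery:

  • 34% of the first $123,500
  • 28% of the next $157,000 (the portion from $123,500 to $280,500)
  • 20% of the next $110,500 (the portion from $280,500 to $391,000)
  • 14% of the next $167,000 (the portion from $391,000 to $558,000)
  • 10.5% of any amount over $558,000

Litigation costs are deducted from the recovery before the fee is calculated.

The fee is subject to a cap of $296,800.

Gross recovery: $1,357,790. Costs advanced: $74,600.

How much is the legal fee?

Fee base (net of costs): $1,357,790 − $74,600 = $1,283,190
First $123,500 at 34% = $41,990.00
Next $157,000 at 28% = $43,960.00
Next $110,500 at 20% = $22,100.00
Next $167,000 at 14% = $23,380.00
Remaining $725,190 at 10.5% = $76,144.95
Fee: $41,990.00 + $43,960.00 + $22,100.00 + $23,380.00 + $76,144.95 = $207,574.95
$207,574.95 is under the $296,800 cap.

$207,574.95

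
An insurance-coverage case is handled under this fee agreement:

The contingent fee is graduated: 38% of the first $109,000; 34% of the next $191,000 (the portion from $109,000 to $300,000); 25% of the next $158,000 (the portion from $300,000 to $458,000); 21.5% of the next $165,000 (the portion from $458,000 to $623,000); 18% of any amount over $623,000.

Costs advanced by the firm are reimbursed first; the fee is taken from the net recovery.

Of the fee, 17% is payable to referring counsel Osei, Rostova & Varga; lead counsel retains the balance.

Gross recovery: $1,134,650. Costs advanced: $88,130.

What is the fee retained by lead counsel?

$213,781.94

Fee base (net of costs): $1,134,650 − $88,130 = $1,046,520
First $109,000 at 38% = $41,420.00
Next $191,000 at 34% = $64,940.00
Next $158,000 at 25% = $39,500.00
Next $165,000 at 21.5% = $35,475.00
Remaining $423,520 at 18% = $76,233.60
Fee: $41,420.00 + $64,940.00 + $39,500.00 + $35,475.00 + $76,233.60 = $257,568.60
Referral share: 17% of $257,568.60 = $43,786.66; lead counsel retains $257,568.60 − $43,786.66 = $213,781.94.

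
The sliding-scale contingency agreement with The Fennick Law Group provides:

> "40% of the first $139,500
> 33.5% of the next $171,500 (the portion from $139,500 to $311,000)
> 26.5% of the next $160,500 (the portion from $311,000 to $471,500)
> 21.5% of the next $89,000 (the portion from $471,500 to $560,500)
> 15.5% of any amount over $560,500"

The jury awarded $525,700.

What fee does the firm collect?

$167,438.00

First $139,500 at 40% = $55,800.00
Next $171,500 at 33.5% = $57,452.50
Next $160,500 at 26.5% = $42,532.50
Remaining $54,200 at 21.5% = $11,653.00
Fee: $55,800.00 + $57,452.50 + $42,532.50 + $11,653.00 = $167,438.00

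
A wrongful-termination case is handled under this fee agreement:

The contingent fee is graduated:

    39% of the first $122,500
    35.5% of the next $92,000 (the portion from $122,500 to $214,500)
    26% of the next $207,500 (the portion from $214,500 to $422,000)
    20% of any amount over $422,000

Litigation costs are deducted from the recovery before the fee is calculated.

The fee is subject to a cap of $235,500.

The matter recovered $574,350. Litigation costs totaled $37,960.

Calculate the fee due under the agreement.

Fee base (net of costs): $574,350 − $37,960 = $536,390
First $122,500 at 39% = $47,775.00
Next $92,000 at 35.5% = $32,660.00
Next $207,500 at 26% = $53,950.00
Remaining $114,390 at 20% = $22,878.00
Fee: $47,775.00 + $32,660.00 + $53,950.00 + $22,878.00 = $157,263.00
$157,263.00 is under the $235,500 cap.

$157,263.00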